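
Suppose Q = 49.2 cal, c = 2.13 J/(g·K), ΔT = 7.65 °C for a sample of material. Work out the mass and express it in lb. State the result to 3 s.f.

0.0279 lb

Rearranging: m = Q/(c·ΔT).
Q = 49.2 cal = 205.9 J; c = 2.13 J/(g·K) = 2130 J/(kg·K); ΔT = 7.65 °C = 7.650 K.
m = 0.01263 kg
0.01263 kg × (1 lb / 0.4536 kg) = 0.02785 lb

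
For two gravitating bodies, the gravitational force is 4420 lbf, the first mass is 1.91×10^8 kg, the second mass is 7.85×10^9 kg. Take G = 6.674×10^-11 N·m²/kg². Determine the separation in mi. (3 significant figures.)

From Newton's law of gravitation: r = √(G·m₁m₂/F).
F = 4420 lbf = 19661 N; m₁ = 1.91×10^8 kg; m₂ = 7.85×10^9 kg; G = 6.674×10^-11 N·m²/kg².
r = 71.34 m
71.34 m × (1 mi / 1609 m) = 0.04433 mi

0.0443 mi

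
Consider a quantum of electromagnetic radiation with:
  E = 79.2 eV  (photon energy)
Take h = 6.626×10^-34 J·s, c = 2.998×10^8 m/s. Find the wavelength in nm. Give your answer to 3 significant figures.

Solving E = h·c/λ for λ: λ = hc/E.
E = 79.2 eV = 1.269×10^-17 J; h = 6.626×10^-34 J·s; c = 2.998×10^8 m/s.
λ = 1.565×10^-8 m
1.565×10^-8 m × (1 nm / 1.000×10^-9 m) = 15.65 nm

15.7 nm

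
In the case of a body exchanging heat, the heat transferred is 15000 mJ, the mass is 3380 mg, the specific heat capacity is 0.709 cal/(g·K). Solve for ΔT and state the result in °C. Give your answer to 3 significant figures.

1.50 °C

Rearranging Q = m·c·ΔT for ΔT: ΔT = Q/(m·c).
Q = 15000 mJ = 15.00 J; m = 3380 mg = 0.003380 kg; c = 0.709 cal/(g·K) = 2966 J/(kg·K).
ΔT = 1.496 K
Since 1 °C = 1 K, 1.496 °C.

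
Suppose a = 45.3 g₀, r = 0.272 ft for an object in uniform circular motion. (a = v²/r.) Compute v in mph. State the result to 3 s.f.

Solving a = v²/r for v: v = √(a·r).
a = 45.3 g₀ = 444.2 m/s²; r = 0.272 ft = 0.08291 m.
v = 6.069 m/s
6.069 m/s × (1 mph / 0.4470 m/s) = 13.58 mph

13.6 mph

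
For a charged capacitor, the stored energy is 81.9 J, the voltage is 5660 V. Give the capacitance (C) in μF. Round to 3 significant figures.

Rearranging: C = 2E/V².
E = 81.9 J; V = 5660 V.
C = 5.113×10^-6 F
5.113×10^-6 F × (1 μF / 1.000×10^-6 F) = 5.113 μF

5.11 μF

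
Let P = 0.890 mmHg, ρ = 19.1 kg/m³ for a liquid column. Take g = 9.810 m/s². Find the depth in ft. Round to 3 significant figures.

2.08 ft

Solving P = ρ·g·h for h: h = P/(ρ·g).
P = 0.890 mmHg = 118.7 Pa; ρ = 19.1 kg/m³; g = 9.810 m/s².
h = 0.6333 m
0.6333 m × (1 ft / 0.3048 m) = 2.078 ft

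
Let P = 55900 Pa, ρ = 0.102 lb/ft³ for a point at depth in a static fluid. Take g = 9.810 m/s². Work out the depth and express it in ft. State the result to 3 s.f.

Rearranging P = ρ·g·h for h: h = P/(ρ·g).
P = 55900 Pa; ρ = 0.102 lb/ft³ = 1.634 kg/m³; g = 9.810 m/s².
h = 3488 m
3488 m × (1 ft / 0.3048 m) = 11442 ft

11400 ft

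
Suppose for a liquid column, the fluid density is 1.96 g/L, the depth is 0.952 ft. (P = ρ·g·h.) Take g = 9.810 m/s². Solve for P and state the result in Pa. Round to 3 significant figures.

5.58 Pa

Directly: P = ρgh.
ρ = 1.96 g/L = 1.960 kg/m³; h = 0.952 ft = 0.2902 m; g = 9.810 m/s².
P = 5.579 Pa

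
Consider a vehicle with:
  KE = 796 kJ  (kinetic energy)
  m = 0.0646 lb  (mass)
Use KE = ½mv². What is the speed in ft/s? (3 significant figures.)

24200 ft/s

Rearranging KE = ½mv² for v: v = √(2·KE/m).
KE = 796 kJ = 7.960×10^5 J; m = 0.0646 lb = 0.02930 kg.
v = 7371 m/s
7371 m/s × (1 ft/s / 0.3048 m/s) = 24183 ft/s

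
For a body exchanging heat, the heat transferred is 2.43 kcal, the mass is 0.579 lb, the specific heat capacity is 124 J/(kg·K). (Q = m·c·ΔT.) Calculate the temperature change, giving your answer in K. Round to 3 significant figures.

312 K

Solving Q = m·c·ΔT for ΔT: ΔT = Q/(m·c).
Q = 2.43 kcal = 10167 J; m = 0.579 lb = 0.2626 kg; c = 124 J/(kg·K).
ΔT = 312.2 K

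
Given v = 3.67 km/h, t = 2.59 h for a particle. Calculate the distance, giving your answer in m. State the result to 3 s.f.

9510 m

Rearranging: d = v·t.
v = 3.67 km/h = 1.019 m/s; t = 2.59 h = 9324 s.
d = 9505 m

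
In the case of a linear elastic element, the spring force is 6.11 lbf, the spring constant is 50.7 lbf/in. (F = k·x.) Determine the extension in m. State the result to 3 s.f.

0.00306 m

From Hooke's law: x = F/k.
F = 6.11 lbf = 27.18 N; k = 50.7 lbf/in = 8879 N/m.
x = 0.003061 m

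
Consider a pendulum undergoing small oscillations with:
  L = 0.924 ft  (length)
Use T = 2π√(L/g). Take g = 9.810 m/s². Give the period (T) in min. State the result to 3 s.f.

0.0177 min

T is given directly by: T = 2π√(L/g).
L = 0.924 ft = 0.2816 m; g = 9.810 m/s².
T = 1.065 s
1.065 s × (1 min / 60.00 s) = 0.01774 min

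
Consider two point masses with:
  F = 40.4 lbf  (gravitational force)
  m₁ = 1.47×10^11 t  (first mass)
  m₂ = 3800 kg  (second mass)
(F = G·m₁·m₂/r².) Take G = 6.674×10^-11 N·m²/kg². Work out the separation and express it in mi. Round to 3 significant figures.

Solving F = G·m₁·m₂/r² for r: r = √(G·m₁m₂/F).
F = 40.4 lbf = 179.7 N; m₁ = 1.47×10^11 t = 1.470×10^14 kg; m₂ = 3800 kg; G = 6.674×10^-11 N·m²/kg².
r = 455.5 m
455.5 m × (1 mi / 1609 m) = 0.2830 mi

0.283 mi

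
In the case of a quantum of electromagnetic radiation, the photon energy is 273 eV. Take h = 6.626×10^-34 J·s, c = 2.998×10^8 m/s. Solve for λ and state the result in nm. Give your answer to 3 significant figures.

4.54 nm

Solving E = h·c/λ for λ: λ = hc/E.
E = 273 eV = 4.374×10^-17 J; h = 6.626×10^-34 J·s; c = 2.998×10^8 m/s.
λ = 4.542×10^-9 m
4.542×10^-9 m × (1 nm / 1.000×10^-9 m) = 4.542 nm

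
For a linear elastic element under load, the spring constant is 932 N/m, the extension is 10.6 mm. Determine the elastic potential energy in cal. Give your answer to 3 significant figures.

U is given directly by: U = ½kx².
k = 932 N/m; x = 10.6 mm = 0.01060 m.
U = 0.05236 J  (the unit combination reduces to kg·m²/s² = J)
0.05236 J × (1 cal / 4.184 J) = 0.01251 cal

0.0125 cal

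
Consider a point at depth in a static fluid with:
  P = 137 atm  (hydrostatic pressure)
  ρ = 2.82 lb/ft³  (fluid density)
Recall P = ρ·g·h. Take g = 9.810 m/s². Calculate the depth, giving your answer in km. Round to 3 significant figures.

Rearranging P = ρ·g·h for h: h = P/(ρ·g).
P = 137 atm = 1.388×10^7 Pa; ρ = 2.82 lb/ft³ = 45.17 kg/m³; g = 9.810 m/s².
h = 31326 m
31326 m × (1 km / 1000 m) = 31.33 km

31.3 km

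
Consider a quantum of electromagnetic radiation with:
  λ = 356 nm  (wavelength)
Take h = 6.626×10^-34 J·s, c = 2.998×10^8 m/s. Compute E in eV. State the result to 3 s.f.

Directly: E = hc/λ.
λ = 356 nm = 3.560×10^-7 m; h = 6.626×10^-34 J·s; c = 2.998×10^8 m/s.
E = 5.580×10^-19 J  (the unit combination reduces to kg·m²/s² = J)
5.580×10^-19 J × (1 eV / 1.602×10^-19 J) = 3.483 eV

3.48 eV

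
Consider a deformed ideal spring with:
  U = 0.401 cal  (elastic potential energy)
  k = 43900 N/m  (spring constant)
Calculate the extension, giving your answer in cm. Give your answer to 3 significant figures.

Rearranging: x = √(2U/k).
U = 0.401 cal = 1.678 J; k = 43900 N/m.
x = 0.008743 m
0.008743 m × (1 cm / 0.01000 m) = 0.8743 cm

0.874 cm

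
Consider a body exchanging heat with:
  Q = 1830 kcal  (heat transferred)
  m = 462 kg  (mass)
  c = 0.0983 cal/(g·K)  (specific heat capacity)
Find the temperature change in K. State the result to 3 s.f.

40.3 K

Solving Q = m·c·ΔT for ΔT: ΔT = Q/(m·c).
Q = 1830 kcal = 7.657×10^6 J; m = 462 kg; c = 0.0983 cal/(g·K) = 411.3 J/(kg·K).
ΔT = 40.30 K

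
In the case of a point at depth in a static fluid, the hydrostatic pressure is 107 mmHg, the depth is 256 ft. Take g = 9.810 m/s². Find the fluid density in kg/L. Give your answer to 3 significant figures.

Rearranging: ρ = P/(g·h).
P = 107 mmHg = 14265 Pa; h = 256 ft = 78.03 m; g = 9.810 m/s².
ρ = 18.64 kg/m³
18.64 kg/m³ × (1 kg/L / 1000 kg/m³) = 0.01864 kg/L

0.0186 kg/L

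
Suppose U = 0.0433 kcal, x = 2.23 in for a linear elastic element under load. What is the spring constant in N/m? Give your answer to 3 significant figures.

1.13×10^5 N/m

Rearranging U = ½k·x² for k: k = 2U/x².
U = 0.0433 kcal = 181.2 J; x = 2.23 in = 0.05664 m.
k = 1.129×10^5 N/m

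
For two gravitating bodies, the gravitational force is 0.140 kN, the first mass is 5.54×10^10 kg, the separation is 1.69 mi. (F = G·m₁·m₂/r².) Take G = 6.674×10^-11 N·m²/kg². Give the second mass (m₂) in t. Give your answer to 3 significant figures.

From Newton's law of gravitation: m₂ = F·r²/(G·m₁).
F = 0.140 kN = 140.0 N; m₁ = 5.54×10^10 kg; r = 1.69 mi = 2720 m; G = 6.674×10^-11 N·m²/kg².
m₂ = 2.801×10^8 kg
2.801×10^8 kg × (1 t / 1000 kg) = 2.801×10^5 t

2.80×10^5 t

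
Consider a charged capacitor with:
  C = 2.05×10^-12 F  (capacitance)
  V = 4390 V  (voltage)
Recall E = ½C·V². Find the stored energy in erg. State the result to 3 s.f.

198 erg

E is given directly by: E = ½CV².
C = 2.05×10^-12 F; V = 4390 V.
E = 1.975×10^-5 J
1.975×10^-5 J × (1 erg / 1.000×10^-7 J) = 197.5 erg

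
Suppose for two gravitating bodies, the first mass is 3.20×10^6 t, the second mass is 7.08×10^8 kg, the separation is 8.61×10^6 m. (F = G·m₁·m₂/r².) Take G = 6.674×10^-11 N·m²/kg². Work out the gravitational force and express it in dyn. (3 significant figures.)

F is given directly by: F = Gm₁m₂/r².
m₁ = 3.20×10^6 t = 3.200×10^9 kg; m₂ = 7.08×10^8 kg; r = 8.61×10^6 m; G = 6.674×10^-11 N·m²/kg².
F = 2.040×10^-6 N
2.040×10^-6 N × (1 dyn / 1.000×10^-5 N) = 0.2040 dyn

0.204 dyn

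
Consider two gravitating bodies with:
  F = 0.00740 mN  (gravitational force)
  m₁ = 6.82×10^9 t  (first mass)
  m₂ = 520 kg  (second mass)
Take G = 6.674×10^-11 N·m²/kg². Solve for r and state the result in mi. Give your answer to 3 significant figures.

111 mi

From Newton's law of gravitation: r = √(G·m₁m₂/F).
F = 0.00740 mN = 7.400×10^-6 N; m₁ = 6.82×10^9 t = 6.820×10^12 kg; m₂ = 520 kg; G = 6.674×10^-11 N·m²/kg².
r = 1.788×10^5 m
1.788×10^5 m × (1 mi / 1609 m) = 111.1 mi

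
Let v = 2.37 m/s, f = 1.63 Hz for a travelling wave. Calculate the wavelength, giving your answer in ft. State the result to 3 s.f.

Rearranging v = f·λ for λ: λ = v/f.
v = 2.37 m/s; f = 1.63 Hz.
λ = 1.454 m
1.454 m × (1 ft / 0.3048 m) = 4.770 ft

4.77 ft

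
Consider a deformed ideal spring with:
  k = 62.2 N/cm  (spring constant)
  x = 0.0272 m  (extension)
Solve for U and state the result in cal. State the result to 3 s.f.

0.550 cal

Directly: U = ½kx².
k = 62.2 N/cm = 6220 N/m; x = 0.0272 m.
U = 2.301 J  (the unit combination reduces to kg·m²/s² = J)
2.301 J × (1 cal / 4.184 J) = 0.5499 cal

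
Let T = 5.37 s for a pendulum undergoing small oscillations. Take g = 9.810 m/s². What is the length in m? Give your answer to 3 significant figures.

7.17 m

Rearranging: L = g·(T/2π)².
T = 5.37 s; g = 9.810 m/s².
L = 7.166 m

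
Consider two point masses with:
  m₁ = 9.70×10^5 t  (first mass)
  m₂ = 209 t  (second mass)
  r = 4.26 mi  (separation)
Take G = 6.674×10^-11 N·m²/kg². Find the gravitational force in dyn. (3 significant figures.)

F is given directly by: F = Gm₁m₂/r².
m₁ = 9.70×10^5 t = 9.700×10^8 kg; m₂ = 209 t = 2.090×10^5 kg; r = 4.26 mi = 6856 m; G = 6.674×10^-11 N·m²/kg².
F = 2.879×10^-4 N
2.879×10^-4 N × (1 dyn / 1.000×10^-5 N) = 28.79 dyn

28.8 dyn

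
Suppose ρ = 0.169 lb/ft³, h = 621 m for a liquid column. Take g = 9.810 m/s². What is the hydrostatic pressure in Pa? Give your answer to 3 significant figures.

P is given directly by: P = ρgh.
ρ = 0.169 lb/ft³ = 2.707 kg/m³; h = 621 m; g = 9.810 m/s².
P = 16492 Pa

16500 Pa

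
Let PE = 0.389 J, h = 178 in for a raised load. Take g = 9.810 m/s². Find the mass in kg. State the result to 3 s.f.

Rearranging: m = PE/(g·h).
PE = 0.389 J; h = 178 in = 4.521 m; g = 9.810 m/s².
m = 0.008771 kg

0.00877 kg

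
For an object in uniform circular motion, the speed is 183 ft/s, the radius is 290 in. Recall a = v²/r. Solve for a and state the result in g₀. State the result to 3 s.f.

43.1 g₀

a is given directly by: a = v²/r.
v = 183 ft/s = 55.78 m/s; r = 290 in = 7.366 m.
a = 422.4 m/s²
422.4 m/s² × (1 g₀ / 9.807 m/s²) = 43.07 g₀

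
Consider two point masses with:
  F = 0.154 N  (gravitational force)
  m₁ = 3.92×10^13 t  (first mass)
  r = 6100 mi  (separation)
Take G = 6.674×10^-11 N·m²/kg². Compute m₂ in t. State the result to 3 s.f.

Solving F = G·m₁·m₂/r² for m₂: m₂ = F·r²/(G·m₁).
F = 0.154 N; m₁ = 3.92×10^13 t = 3.920×10^16 kg; r = 6100 mi = 9.817×10^6 m; G = 6.674×10^-11 N·m²/kg².
m₂ = 5.673×10^6 kg
5.673×10^6 kg × (1 t / 1000 kg) = 5673 t

5670 t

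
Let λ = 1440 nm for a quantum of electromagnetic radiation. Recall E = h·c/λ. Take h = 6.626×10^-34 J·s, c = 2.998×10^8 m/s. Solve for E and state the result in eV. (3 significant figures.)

E is given directly by: E = hc/λ.
λ = 1440 nm = 1.440×10^-6 m; h = 6.626×10^-34 J·s; c = 2.998×10^8 m/s.
E = 1.379×10^-19 J
1.379×10^-19 J × (1 eV / 1.602×10^-19 J) = 0.8610 eV

0.861 eV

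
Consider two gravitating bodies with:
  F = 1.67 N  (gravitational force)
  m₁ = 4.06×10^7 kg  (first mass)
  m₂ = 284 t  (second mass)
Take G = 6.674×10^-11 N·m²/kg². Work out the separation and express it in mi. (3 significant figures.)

0.0133 mi

From Newton's law of gravitation: r = √(G·m₁m₂/F).
F = 1.67 N; m₁ = 4.06×10^7 kg; m₂ = 284 t = 2.840×10^5 kg; G = 6.674×10^-11 N·m²/kg².
r = 21.47 m
21.47 m × (1 mi / 1609 m) = 0.01334 mi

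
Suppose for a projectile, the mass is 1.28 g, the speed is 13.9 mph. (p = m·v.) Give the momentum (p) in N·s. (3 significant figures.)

0.00795 N·s

Directly: p = mv.
m = 1.28 g = 0.001280 kg; v = 13.9 mph = 6.214 m/s.
p = 0.007954 kg·m/s
Since 1 N·s = 1 kg·m/s, 0.007954 N·s.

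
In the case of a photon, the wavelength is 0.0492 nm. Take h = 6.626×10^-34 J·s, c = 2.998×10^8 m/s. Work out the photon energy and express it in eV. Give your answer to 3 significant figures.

Directly: E = hc/λ.
λ = 0.0492 nm = 4.920×10^-11 m; h = 6.626×10^-34 J·s; c = 2.998×10^8 m/s.
E = 4.038×10^-15 J  (the unit combination reduces to kg·m²/s² = J)
4.038×10^-15 J × (1 eV / 1.602×10^-19 J) = 25200 eV

25200 eV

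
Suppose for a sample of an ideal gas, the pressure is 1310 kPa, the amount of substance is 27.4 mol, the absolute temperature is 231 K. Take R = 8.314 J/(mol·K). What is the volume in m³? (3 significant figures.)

From the ideal-gas law: V = nRT/P.
P = 1310 kPa = 1.310×10^6 Pa; n = 27.4 mol; T = 231 K; R = 8.314 J/(mol·K).
V = 0.04017 m³

0.0402 m³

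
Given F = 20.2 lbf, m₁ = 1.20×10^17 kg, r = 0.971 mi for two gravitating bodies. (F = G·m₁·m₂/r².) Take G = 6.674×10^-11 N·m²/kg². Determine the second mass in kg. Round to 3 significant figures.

From Newton's law of gravitation: m₂ = F·r²/(G·m₁).
F = 20.2 lbf = 89.85 N; m₁ = 1.20×10^17 kg; r = 0.971 mi = 1563 m; G = 6.674×10^-11 N·m²/kg².
m₂ = 27.40 kg

27.4 kg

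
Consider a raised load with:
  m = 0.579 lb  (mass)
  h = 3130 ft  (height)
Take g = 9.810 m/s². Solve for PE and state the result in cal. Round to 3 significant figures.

PE is given directly by: PE = mgh.
m = 0.579 lb = 0.2626 kg; h = 3130 ft = 954.0 m; g = 9.810 m/s².
PE = 2458 J
2458 J × (1 cal / 4.184 J) = 587.5 cal

587 cal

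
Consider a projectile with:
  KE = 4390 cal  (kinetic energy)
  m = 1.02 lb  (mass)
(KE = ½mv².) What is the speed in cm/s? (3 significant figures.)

28200 cm/s

Solving KE = ½mv² for v: v = √(2·KE/m).
KE = 4390 cal = 18368 J; m = 1.02 lb = 0.4627 kg.
v = 281.8 m/s
281.8 m/s × (1 cm/s / 0.01000 m/s) = 28178 cm/s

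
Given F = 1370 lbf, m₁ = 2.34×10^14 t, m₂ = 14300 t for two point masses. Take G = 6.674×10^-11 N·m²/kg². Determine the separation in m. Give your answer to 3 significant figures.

Rearranging: r = √(G·m₁m₂/F).
F = 1370 lbf = 6094 N; m₁ = 2.34×10^14 t = 2.340×10^17 kg; m₂ = 14300 t = 1.430×10^7 kg; G = 6.674×10^-11 N·m²/kg².
r = 1.914×10^5 m

1.91×10^5 m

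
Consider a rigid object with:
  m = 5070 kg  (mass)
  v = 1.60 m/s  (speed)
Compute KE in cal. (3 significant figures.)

KE is given directly by: KE = ½mv².
m = 5070 kg; v = 1.60 m/s.
KE = 6490 J
6490 J × (1 cal / 4.184 J) = 1551 cal

1550 cal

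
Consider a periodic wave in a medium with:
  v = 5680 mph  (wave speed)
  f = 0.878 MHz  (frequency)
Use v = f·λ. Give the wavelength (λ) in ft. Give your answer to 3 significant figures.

Rearranging v = f·λ for λ: λ = v/f.
v = 5680 mph = 2539 m/s; f = 0.878 MHz = 8.780×10^5 Hz.
λ = 0.002892 m
0.002892 m × (1 ft / 0.3048 m) = 0.009488 ft

0.00949 ft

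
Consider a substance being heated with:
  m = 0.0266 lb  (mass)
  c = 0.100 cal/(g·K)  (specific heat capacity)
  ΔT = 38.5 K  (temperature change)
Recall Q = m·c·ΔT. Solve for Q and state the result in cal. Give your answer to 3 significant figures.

46.5 cal

Q is given directly by: Q = mcΔT.
m = 0.0266 lb = 0.01207 kg; c = 0.100 cal/(g·K) = 418.4 J/(kg·K); ΔT = 38.5 K.
Q = 194.4 J  (the unit combination reduces to kg·m²/s² = J)
194.4 J × (1 cal / 4.184 J) = 46.45 cal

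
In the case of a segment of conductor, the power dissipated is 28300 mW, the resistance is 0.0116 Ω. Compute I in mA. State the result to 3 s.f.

49400 mA

Rearranging: I = √(P/R).
P = 28300 mW = 28.30 W; R = 0.0116 Ω.
I = 49.39 A
49.39 A × (1 mA / 0.001000 A) = 49393 mA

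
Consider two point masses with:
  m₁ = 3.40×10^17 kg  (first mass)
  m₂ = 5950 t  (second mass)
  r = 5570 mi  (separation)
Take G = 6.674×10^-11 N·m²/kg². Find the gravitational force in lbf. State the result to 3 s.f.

0.378 lbf

From Newton's law of gravitation: F = Gm₁m₂/r².
m₁ = 3.40×10^17 kg; m₂ = 5950 t = 5.950×10^6 kg; r = 5570 mi = 8.964×10^6 m; G = 6.674×10^-11 N·m²/kg².
F = 1.680 N  (the unit combination reduces to kg·m/s² = N)
1.680 N × (1 lbf / 4.448 N) = 0.3777 lbf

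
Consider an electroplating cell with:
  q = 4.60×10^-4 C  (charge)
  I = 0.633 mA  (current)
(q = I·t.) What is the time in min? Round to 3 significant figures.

0.0121 min

Rearranging q = I·t for t: t = q/I.
q = 4.60×10^-4 C; I = 0.633 mA = 6.330×10^-4 A.
t = 0.7267 s
0.7267 s × (1 min / 60.00 s) = 0.01211 min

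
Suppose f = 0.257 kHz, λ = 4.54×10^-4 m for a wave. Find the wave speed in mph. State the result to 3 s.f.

v is given directly by: v = fλ.
f = 0.257 kHz = 257.0 Hz; λ = 4.54×10^-4 m.
v = 0.1167 m/s
0.1167 m/s × (1 mph / 0.4470 m/s) = 0.2610 mph

0.261 mph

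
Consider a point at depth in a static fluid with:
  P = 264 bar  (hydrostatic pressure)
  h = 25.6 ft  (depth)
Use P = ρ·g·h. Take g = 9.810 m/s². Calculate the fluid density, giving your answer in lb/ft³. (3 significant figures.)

Solving P = ρ·g·h for ρ: ρ = P/(g·h).
P = 264 bar = 2.640×10^7 Pa; h = 25.6 ft = 7.803 m; g = 9.810 m/s².
ρ = 3.449×10^5 kg/m³
3.449×10^5 kg/m³ × (1 lb/ft³ / 16.02 kg/m³) = 21531 lb/ft³

21500 lb/ft³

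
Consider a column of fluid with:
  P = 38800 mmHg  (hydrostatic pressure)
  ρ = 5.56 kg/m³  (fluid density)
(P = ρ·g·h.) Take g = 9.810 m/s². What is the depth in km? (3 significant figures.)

Rearranging P = ρ·g·h for h: h = P/(ρ·g).
P = 38800 mmHg = 5.173×10^6 Pa; ρ = 5.56 kg/m³; g = 9.810 m/s².
h = 94840 m
94840 m × (1 km / 1000 m) = 94.84 km

94.8 km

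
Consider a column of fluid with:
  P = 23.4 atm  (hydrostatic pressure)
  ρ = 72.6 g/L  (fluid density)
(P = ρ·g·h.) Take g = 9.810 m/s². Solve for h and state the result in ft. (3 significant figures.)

Solving P = ρ·g·h for h: h = P/(ρ·g).
P = 23.4 atm = 2.371×10^6 Pa; ρ = 72.6 g/L = 72.60 kg/m³; g = 9.810 m/s².
h = 3329 m
3329 m × (1 ft / 0.3048 m) = 10922 ft

10900 ft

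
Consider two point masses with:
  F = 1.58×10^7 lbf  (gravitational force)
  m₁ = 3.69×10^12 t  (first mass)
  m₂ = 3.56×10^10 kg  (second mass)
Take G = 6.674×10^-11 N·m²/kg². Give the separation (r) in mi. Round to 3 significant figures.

Solving F = G·m₁·m₂/r² for r: r = √(G·m₁m₂/F).
F = 1.58×10^7 lbf = 7.028×10^7 N; m₁ = 3.69×10^12 t = 3.690×10^15 kg; m₂ = 3.56×10^10 kg; G = 6.674×10^-11 N·m²/kg².
r = 11169 m
11169 m × (1 mi / 1609 m) = 6.940 mi

6.94 mi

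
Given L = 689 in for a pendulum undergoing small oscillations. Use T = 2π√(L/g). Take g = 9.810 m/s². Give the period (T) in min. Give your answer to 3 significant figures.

0.140 min

Directly: T = 2π√(L/g).
L = 689 in = 17.50 m; g = 9.810 m/s².
T = 8.392 s
8.392 s × (1 min / 60.00 s) = 0.1399 min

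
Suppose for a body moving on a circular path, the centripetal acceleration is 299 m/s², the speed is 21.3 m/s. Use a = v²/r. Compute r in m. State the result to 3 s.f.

Rearranging a = v²/r for r: r = v²/a.
a = 299 m/s²; v = 21.3 m/s.
r = 1.517 m

1.52 m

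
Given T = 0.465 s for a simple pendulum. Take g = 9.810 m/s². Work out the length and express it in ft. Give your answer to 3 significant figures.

Rearranging: L = g·(T/2π)².
T = 0.465 s; g = 9.810 m/s².
L = 0.05373 m
0.05373 m × (1 ft / 0.3048 m) = 0.1763 ft

0.176 ft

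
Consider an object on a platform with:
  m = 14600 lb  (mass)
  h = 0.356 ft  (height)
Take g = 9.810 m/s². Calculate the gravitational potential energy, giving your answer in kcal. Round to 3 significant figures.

1.68 kcal

Directly: PE = mgh.
m = 14600 lb = 6622 kg; h = 0.356 ft = 0.1085 m; g = 9.810 m/s².
PE = 7049 J
7049 J × (1 kcal / 4184 J) = 1.685 kcal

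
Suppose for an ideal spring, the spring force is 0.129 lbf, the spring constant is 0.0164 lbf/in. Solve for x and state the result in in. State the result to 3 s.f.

7.87 in

Rearranging: x = F/k.
F = 0.129 lbf = 0.5738 N; k = 0.0164 lbf/in = 2.872 N/m.
x = 0.1998 m
0.1998 m × (1 in / 0.02540 m) = 7.866 in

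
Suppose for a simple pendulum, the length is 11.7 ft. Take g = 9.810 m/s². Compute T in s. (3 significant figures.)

3.79 s

T is given directly by: T = 2π√(L/g).
L = 11.7 ft = 3.566 m; g = 9.810 m/s².
T = 3.788 s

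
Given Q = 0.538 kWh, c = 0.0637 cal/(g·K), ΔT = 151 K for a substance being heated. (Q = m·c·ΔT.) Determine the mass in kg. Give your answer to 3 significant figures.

48.1 kg

Solving Q = m·c·ΔT for m: m = Q/(c·ΔT).
Q = 0.538 kWh = 1.937×10^6 J; c = 0.0637 cal/(g·K) = 266.5 J/(kg·K); ΔT = 151 K.
m = 48.13 kg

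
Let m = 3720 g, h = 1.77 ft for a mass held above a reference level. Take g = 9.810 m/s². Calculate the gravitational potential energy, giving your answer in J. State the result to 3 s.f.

19.7 J

PE is given directly by: PE = mgh.
m = 3720 g = 3.720 kg; h = 1.77 ft = 0.5395 m; g = 9.810 m/s².
PE = 19.69 J  (the unit combination reduces to kg·m²/s² = J)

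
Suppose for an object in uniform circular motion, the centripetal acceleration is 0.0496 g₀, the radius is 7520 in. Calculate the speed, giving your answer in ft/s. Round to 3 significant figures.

Rearranging: v = √(a·r).
a = 0.0496 g₀ = 0.4864 m/s²; r = 7520 in = 191.0 m.
v = 9.639 m/s
9.639 m/s × (1 ft/s / 0.3048 m/s) = 31.62 ft/s

31.6 ft/s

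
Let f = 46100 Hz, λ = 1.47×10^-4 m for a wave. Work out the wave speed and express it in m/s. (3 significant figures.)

6.78 m/s

v is given directly by: v = fλ.
f = 46100 Hz; λ = 1.47×10^-4 m.
v = 6.777 m/s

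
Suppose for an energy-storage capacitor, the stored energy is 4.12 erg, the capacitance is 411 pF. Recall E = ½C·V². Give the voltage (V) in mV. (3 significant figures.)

44800 mV

Solving E = ½C·V² for V: V = √(2E/C).
E = 4.12 erg = 4.120×10^-7 J; C = 411 pF = 4.110×10^-10 F.
V = 44.78 V
44.78 V × (1 mV / 0.001000 V) = 44776 mV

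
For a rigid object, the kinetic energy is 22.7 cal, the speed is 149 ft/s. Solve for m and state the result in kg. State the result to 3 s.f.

0.0921 kg

Rearranging: m = 2·KE/v².
KE = 22.7 cal = 94.98 J; v = 149 ft/s = 45.42 m/s.
m = 0.09210 kg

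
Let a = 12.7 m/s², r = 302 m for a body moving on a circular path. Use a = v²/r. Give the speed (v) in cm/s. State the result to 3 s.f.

6190 cm/s

Rearranging a = v²/r for v: v = √(a·r).
a = 12.7 m/s²; r = 302 m.
v = 61.93 m/s
61.93 m/s × (1 cm/s / 0.01000 m/s) = 6193 cm/s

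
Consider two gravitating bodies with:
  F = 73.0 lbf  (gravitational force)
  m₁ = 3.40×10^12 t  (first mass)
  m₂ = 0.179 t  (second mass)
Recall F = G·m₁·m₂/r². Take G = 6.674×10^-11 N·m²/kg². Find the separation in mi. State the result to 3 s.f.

0.220 mi

From Newton's law of gravitation: r = √(G·m₁m₂/F).
F = 73.0 lbf = 324.7 N; m₁ = 3.40×10^12 t = 3.400×10^15 kg; m₂ = 0.179 t = 179.0 kg; G = 6.674×10^-11 N·m²/kg².
r = 353.7 m
353.7 m × (1 mi / 1609 m) = 0.2198 mi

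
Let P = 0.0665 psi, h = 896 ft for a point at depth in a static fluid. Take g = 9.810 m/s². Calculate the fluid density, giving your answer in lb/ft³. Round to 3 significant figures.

0.0107 lb/ft³

Rearranging: ρ = P/(g·h).
P = 0.0665 psi = 458.5 Pa; h = 896 ft = 273.1 m; g = 9.810 m/s².
ρ = 0.1711 kg/m³
0.1711 kg/m³ × (1 lb/ft³ / 16.02 kg/m³) = 0.01068 lb/ft³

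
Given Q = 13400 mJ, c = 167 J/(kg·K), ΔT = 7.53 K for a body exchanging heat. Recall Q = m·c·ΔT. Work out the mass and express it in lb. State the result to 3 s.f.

Rearranging Q = m·c·ΔT for m: m = Q/(c·ΔT).
Q = 13400 mJ = 13.40 J; c = 167 J/(kg·K); ΔT = 7.53 K.
m = 0.01066 kg
0.01066 kg × (1 lb / 0.4536 kg) = 0.02349 lb

0.0235 lb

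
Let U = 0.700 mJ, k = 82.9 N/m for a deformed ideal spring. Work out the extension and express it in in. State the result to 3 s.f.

Solving U = ½k·x² for x: x = √(2U/k).
U = 0.700 mJ = 7.000×10^-4 J; k = 82.9 N/m.
x = 0.004109 m
0.004109 m × (1 in / 0.02540 m) = 0.1618 in

0.162 in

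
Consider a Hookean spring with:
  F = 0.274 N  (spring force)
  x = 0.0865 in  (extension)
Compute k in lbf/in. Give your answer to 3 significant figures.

Rearranging: k = F/x.
F = 0.274 N; x = 0.0865 in = 0.002197 m.
k = 124.7 N/m
124.7 N/m × (1 lbf/in / 175.1 N/m) = 0.7121 lbf/in

0.712 lbf/in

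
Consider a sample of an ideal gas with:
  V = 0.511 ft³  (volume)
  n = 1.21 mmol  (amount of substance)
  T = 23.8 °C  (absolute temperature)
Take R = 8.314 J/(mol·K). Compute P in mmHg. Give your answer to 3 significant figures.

P is given directly by: P = nRT/V.
V = 0.511 ft³ = 0.01447 m³; n = 1.21 mmol = 0.001210 mol; T = 23.8 °C = 296.9 K; R = 8.314 J/(mol·K).
P = 206.4 Pa
206.4 Pa × (1 mmHg / 133.3 Pa) = 1.548 mmHg

1.55 mmHg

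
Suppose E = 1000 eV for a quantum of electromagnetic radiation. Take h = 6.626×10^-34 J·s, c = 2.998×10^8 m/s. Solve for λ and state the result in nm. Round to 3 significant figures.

1.24 nm

Solving E = h·c/λ for λ: λ = hc/E.
E = 1000 eV = 1.602×10^-16 J; h = 6.626×10^-34 J·s; c = 2.998×10^8 m/s.
λ = 1.240×10^-9 m
1.240×10^-9 m × (1 nm / 1.000×10^-9 m) = 1.240 nm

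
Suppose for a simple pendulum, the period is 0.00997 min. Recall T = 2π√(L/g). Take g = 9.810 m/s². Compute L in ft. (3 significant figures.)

0.292 ft

Rearranging: L = g·(T/2π)².
T = 0.00997 min = 0.5982 s; g = 9.810 m/s².
L = 0.08892 m
0.08892 m × (1 ft / 0.3048 m) = 0.2917 ft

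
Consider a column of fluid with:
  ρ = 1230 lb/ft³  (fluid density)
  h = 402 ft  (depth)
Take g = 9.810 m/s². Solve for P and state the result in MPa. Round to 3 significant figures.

P is given directly by: P = ρgh.
ρ = 1230 lb/ft³ = 19703 kg/m³; h = 402 ft = 122.5 m; g = 9.810 m/s².
P = 2.368×10^7 Pa
2.368×10^7 Pa × (1 MPa / 1.000×10^6 Pa) = 23.68 MPa

23.7 MPa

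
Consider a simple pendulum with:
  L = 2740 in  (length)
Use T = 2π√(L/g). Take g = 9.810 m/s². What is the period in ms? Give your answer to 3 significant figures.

16700 ms

Directly: T = 2π√(L/g).
L = 2740 in = 69.60 m; g = 9.810 m/s².
T = 16.74 s
16.74 s × (1 ms / 0.001000 s) = 16735 ms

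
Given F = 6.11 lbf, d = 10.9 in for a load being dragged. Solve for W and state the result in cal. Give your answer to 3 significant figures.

W is given directly by: W = F·d.
F = 6.11 lbf = 27.18 N; d = 10.9 in = 0.2769 m.
W = 7.525 J
7.525 J × (1 cal / 4.184 J) = 1.798 cal

1.80 cal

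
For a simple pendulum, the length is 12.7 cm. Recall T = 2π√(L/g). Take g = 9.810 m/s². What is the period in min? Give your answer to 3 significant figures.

0.0119 min

Directly: T = 2π√(L/g).
L = 12.7 cm = 0.1270 m; g = 9.810 m/s².
T = 0.7149 s
0.7149 s × (1 min / 60.00 s) = 0.01192 min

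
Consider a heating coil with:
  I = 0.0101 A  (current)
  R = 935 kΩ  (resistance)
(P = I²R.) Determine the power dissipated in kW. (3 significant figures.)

0.0954 kW

P is given directly by: P = I²R.
I = 0.0101 A; R = 935 kΩ = 9.350×10^5 Ω.
P = 95.38 W  (the unit combination reduces to kg·m²/s³ = W)
95.38 W × (1 kW / 1000 W) = 0.09538 kW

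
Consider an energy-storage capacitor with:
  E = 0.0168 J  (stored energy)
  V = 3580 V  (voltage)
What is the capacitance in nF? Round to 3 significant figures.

2.62 nF

Rearranging E = ½C·V² for C: C = 2E/V².
E = 0.0168 J; V = 3580 V.
C = 2.622×10^-9 F
2.622×10^-9 F × (1 nF / 1.000×10^-9 F) = 2.622 nF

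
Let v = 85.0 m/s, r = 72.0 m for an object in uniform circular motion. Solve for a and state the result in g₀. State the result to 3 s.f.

10.2 g₀

a is given directly by: a = v²/r.
v = 85.0 m/s; r = 72.0 m.
a = 100.3 m/s²
100.3 m/s² × (1 g₀ / 9.807 m/s²) = 10.23 g₀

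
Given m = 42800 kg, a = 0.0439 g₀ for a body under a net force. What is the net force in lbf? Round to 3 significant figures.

4140 lbf

Directly: F = m·a.
m = 42800 kg; a = 0.0439 g₀ = 0.4305 m/s².
F = 18426 N
18426 N × (1 lbf / 4.448 N) = 4142 lbf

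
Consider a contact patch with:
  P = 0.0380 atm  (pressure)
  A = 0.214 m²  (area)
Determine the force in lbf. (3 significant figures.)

185 lbf

Rearranging P = F/A for F: F = P·A.
P = 0.0380 atm = 3850 Pa; A = 0.214 m².
F = 824.0 N  (the unit combination reduces to kg·m/s² = N)
824.0 N × (1 lbf / 4.448 N) = 185.2 lbf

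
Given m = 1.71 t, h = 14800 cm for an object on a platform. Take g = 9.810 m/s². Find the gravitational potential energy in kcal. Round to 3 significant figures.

PE is given directly by: PE = mgh.
m = 1.71 t = 1710 kg; h = 14800 cm = 148.0 m; g = 9.810 m/s².
PE = 2.483×10^6 J
2.483×10^6 J × (1 kcal / 4184 J) = 593.4 kcal

593 kcal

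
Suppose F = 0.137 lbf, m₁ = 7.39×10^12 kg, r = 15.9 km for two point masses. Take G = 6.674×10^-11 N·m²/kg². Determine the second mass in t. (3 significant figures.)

312 t

From Newton's law of gravitation: m₂ = F·r²/(G·m₁).
F = 0.137 lbf = 0.6094 N; m₁ = 7.39×10^12 kg; r = 15.9 km = 15900 m; G = 6.674×10^-11 N·m²/kg².
m₂ = 3.124×10^5 kg
3.124×10^5 kg × (1 t / 1000 kg) = 312.4 t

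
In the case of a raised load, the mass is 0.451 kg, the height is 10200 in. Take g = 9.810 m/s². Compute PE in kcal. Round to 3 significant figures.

Directly: PE = mgh.
m = 0.451 kg; h = 10200 in = 259.1 m; g = 9.810 m/s².
PE = 1146 J  (the unit combination reduces to kg·m²/s² = J)
1146 J × (1 kcal / 4184 J) = 0.2740 kcal

0.274 kcal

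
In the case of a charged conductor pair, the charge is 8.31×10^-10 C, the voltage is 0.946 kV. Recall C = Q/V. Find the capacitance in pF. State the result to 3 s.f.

Directly: C = Q/V.
Q = 8.31×10^-10 C; V = 0.946 kV = 946.0 V.
C = 8.784×10^-13 F
8.784×10^-13 F × (1 pF / 1.000×10^-12 F) = 0.8784 pF

0.878 pF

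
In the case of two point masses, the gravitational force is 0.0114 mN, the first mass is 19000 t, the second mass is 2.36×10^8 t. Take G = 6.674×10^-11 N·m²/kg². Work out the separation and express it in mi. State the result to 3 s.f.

Solving F = G·m₁·m₂/r² for r: r = √(G·m₁m₂/F).
F = 0.0114 mN = 1.140×10^-5 N; m₁ = 19000 t = 1.900×10^7 kg; m₂ = 2.36×10^8 t = 2.360×10^11 kg; G = 6.674×10^-11 N·m²/kg².
r = 5.124×10^6 m
5.124×10^6 m × (1 mi / 1609 m) = 3184 mi

3180 mi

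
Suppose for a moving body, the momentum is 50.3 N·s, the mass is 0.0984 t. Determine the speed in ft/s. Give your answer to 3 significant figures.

1.68 ft/s

Rearranging: v = p/m.
p = 50.3 N·s = 50.30 kg·m/s; m = 0.0984 t = 98.40 kg.
v = 0.5112 m/s
0.5112 m/s × (1 ft/s / 0.3048 m/s) = 1.677 ft/s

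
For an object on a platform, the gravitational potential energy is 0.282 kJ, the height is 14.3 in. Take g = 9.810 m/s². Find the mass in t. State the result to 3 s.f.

Solving PE = m·g·h for m: m = PE/(g·h).
PE = 0.282 kJ = 282.0 J; h = 14.3 in = 0.3632 m; g = 9.810 m/s².
m = 79.14 kg
79.14 kg × (1 t / 1000 kg) = 0.07914 t

0.0791 t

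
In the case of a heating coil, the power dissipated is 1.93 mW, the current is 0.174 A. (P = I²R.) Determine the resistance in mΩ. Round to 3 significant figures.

Rearranging: R = P/I².
P = 1.93 mW = 0.001930 W; I = 0.174 A.
R = 0.06375 Ω
0.06375 Ω × (1 mΩ / 0.001000 Ω) = 63.75 mΩ

63.7 mΩ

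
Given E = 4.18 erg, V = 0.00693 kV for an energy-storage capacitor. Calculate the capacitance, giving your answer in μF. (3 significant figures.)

Rearranging E = ½C·V² for C: C = 2E/V².
E = 4.18 erg = 4.180×10^-7 J; V = 0.00693 kV = 6.930 V.
C = 1.741×10^-8 F
1.741×10^-8 F × (1 μF / 1.000×10^-6 F) = 0.01741 μF

0.0174 μF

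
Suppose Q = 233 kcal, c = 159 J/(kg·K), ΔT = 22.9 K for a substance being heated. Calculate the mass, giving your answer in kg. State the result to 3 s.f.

Solving Q = m·c·ΔT for m: m = Q/(c·ΔT).
Q = 233 kcal = 9.749×10^5 J; c = 159 J/(kg·K); ΔT = 22.9 K.
m = 267.7 kg

268 kg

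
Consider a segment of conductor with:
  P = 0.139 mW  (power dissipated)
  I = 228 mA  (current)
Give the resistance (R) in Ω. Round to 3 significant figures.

Rearranging P = I²R for R: R = P/I².
P = 0.139 mW = 1.390×10^-4 W; I = 228 mA = 0.2280 A.
R = 0.002674 Ω

0.00267 Ω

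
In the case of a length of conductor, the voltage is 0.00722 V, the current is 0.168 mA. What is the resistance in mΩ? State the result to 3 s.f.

From Ohm's law: R = V/I.
V = 0.00722 V; I = 0.168 mA = 1.680×10^-4 A.
R = 42.98 Ω
42.98 Ω × (1 mΩ / 0.001000 Ω) = 42976 mΩ

43000 mΩ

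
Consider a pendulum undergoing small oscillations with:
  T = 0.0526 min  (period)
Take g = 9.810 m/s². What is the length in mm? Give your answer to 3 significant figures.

2480 mm

Rearranging T = 2π√(L/g) for L: L = g·(T/2π)².
T = 0.0526 min = 3.156 s; g = 9.810 m/s².
L = 2.475 m
2.475 m × (1 mm / 0.001000 m) = 2475 mm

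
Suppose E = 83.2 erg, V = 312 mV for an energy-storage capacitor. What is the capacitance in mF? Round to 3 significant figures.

Solving E = ½C·V² for C: C = 2E/V².
E = 83.2 erg = 8.320×10^-6 J; V = 312 mV = 0.3120 V.
C = 1.709×10^-4 F
1.709×10^-4 F × (1 mF / 0.001000 F) = 0.1709 mF

0.171 mF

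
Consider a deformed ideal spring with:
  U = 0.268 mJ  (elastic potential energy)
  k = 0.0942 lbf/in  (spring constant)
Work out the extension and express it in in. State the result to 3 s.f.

Rearranging U = ½k·x² for x: x = √(2U/k).
U = 0.268 mJ = 2.680×10^-4 J; k = 0.0942 lbf/in = 16.50 N/m.
x = 0.005700 m
0.005700 m × (1 in / 0.02540 m) = 0.2244 in

0.224 in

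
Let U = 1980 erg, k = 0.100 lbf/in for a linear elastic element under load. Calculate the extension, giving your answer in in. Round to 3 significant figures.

0.187 in

Solving U = ½k·x² for x: x = √(2U/k).
U = 1980 erg = 1.980×10^-4 J; k = 0.100 lbf/in = 17.51 N/m.
x = 0.004755 m
0.004755 m × (1 in / 0.02540 m) = 0.1872 in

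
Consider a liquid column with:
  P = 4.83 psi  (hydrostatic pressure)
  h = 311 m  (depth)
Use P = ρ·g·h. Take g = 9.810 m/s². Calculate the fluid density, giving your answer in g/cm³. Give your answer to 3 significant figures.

0.0109 g/cm³

Rearranging: ρ = P/(g·h).
P = 4.83 psi = 33302 Pa; h = 311 m; g = 9.810 m/s².
ρ = 10.92 kg/m³
10.92 kg/m³ × (1 g/cm³ / 1000 kg/m³) = 0.01092 g/cm³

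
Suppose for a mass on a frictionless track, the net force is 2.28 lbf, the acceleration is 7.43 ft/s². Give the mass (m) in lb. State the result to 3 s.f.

Rearranging F = m·a for m: m = F/a.
F = 2.28 lbf = 10.14 N; a = 7.43 ft/s² = 2.265 m/s².
m = 4.478 kg
4.478 kg × (1 lb / 0.4536 kg) = 9.873 lb

9.87 lb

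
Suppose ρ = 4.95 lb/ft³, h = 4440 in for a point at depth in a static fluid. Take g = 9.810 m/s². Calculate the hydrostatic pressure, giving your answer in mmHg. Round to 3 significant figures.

Directly: P = ρgh.
ρ = 4.95 lb/ft³ = 79.29 kg/m³; h = 4440 in = 112.8 m; g = 9.810 m/s².
P = 87723 Pa
87723 Pa × (1 mmHg / 133.3 Pa) = 658.0 mmHg

658 mmHg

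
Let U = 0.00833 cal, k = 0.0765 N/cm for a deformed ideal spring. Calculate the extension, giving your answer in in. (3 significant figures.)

3.76 in

Rearranging U = ½k·x² for x: x = √(2U/k).
U = 0.00833 cal = 0.03485 J; k = 0.0765 N/cm = 7.650 N/m.
x = 0.09546 m
0.09546 m × (1 in / 0.02540 m) = 3.758 in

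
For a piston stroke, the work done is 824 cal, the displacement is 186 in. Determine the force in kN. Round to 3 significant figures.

0.730 kN

Rearranging: F = W/d.
W = 824 cal = 3448 J; d = 186 in = 4.724 m.
F = 729.7 N  (the unit combination reduces to kg·m/s² = N)
729.7 N × (1 kN / 1000 N) = 0.7297 kN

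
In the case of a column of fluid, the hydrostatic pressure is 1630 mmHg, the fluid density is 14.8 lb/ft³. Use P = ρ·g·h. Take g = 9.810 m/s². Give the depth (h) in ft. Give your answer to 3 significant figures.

Rearranging: h = P/(ρ·g).
P = 1630 mmHg = 2.173×10^5 Pa; ρ = 14.8 lb/ft³ = 237.1 kg/m³; g = 9.810 m/s².
h = 93.44 m
93.44 m × (1 ft / 0.3048 m) = 306.6 ft

307 ft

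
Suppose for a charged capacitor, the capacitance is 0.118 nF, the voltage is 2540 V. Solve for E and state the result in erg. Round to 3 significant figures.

3810 erg

E is given directly by: E = ½CV².
C = 0.118 nF = 1.180×10^-10 F; V = 2540 V.
E = 3.806×10^-4 J
3.806×10^-4 J × (1 erg / 1.000×10^-7 J) = 3806 erg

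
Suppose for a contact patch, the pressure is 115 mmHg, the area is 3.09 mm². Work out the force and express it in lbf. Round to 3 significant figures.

Rearranging P = F/A for F: F = P·A.
P = 115 mmHg = 15332 Pa; A = 3.09 mm² = 3.090×10^-6 m².
F = 0.04738 N
0.04738 N × (1 lbf / 4.448 N) = 0.01065 lbf

0.0107 lbf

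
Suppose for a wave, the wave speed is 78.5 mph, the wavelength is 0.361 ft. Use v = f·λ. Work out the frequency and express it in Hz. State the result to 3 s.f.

Solving v = f·λ for f: f = v/λ.
v = 78.5 mph = 35.09 m/s; λ = 0.361 ft = 0.1100 m.
f = 318.9 Hz

319 Hz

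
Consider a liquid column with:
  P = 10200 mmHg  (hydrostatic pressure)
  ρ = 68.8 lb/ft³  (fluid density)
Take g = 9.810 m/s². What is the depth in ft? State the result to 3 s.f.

413 ft

Rearranging: h = P/(ρ·g).
P = 10200 mmHg = 1.360×10^6 Pa; ρ = 68.8 lb/ft³ = 1102 kg/m³; g = 9.810 m/s².
h = 125.8 m
125.8 m × (1 ft / 0.3048 m) = 412.7 ft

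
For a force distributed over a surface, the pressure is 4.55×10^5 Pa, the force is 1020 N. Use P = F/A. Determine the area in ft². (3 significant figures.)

Solving P = F/A for A: A = F/P.
P = 4.55×10^5 Pa; F = 1020 N.
A = 0.002242 m²
0.002242 m² × (1 ft² / 0.09290 m²) = 0.02413 ft²

0.0241 ft²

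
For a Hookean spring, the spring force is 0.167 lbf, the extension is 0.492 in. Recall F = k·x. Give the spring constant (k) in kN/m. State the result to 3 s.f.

0.0594 kN/m

Solving F = k·x for k: k = F/x.
F = 0.167 lbf = 0.7429 N; x = 0.492 in = 0.01250 m.
k = 59.44 N/m
59.44 N/m × (1 kN/m / 1000 N/m) = 0.05944 kN/m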